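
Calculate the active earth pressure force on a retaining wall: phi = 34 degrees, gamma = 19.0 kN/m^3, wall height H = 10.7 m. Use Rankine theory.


Result: 307.5 kN/m

Derivation:
Compute active earth pressure coefficient:
Ka = tan^2(45 - phi/2) = tan^2(28.0) = 0.282715
Compute active force:
Pa = 0.5 * Ka * gamma * H^2
Pa = 0.5 * 0.282715 * 19.0 * 10.7^2
Pa = 307.5 kN/m


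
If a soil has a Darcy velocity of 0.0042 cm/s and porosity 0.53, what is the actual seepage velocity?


Result: 0.00792 cm/s

Derivation:
Using v_s = v_d / n
v_s = 0.0042 / 0.53
v_s = 0.00792 cm/s


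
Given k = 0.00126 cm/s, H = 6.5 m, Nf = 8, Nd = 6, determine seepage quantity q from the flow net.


Convert k to m/s for unit consistency with H:
k = 0.00126 cm/s = 0.00126 / 100 m/s = 1.26e-05 m/s
Using q = k * H * Nf / Nd
Nf / Nd = 8 / 6 = 1.3333
q = 1.26e-05 * 6.5 * 1.3333
q = 0.0001092 m^3/s per m


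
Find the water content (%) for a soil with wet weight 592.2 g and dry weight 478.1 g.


Result: 23.87 %

Derivation:
Using w = (m_wet - m_dry) / m_dry * 100
m_wet - m_dry = 592.2 - 478.1 = 114.1 g
w = 114.1 / 478.1 * 100
w = 23.87 %


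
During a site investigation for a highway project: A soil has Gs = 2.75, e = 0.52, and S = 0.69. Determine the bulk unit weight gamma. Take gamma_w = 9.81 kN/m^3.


Result: 20.064 kN/m^3

Derivation:
Using gamma = gamma_w * (Gs + S*e) / (1 + e)
Numerator: Gs + S*e = 2.75 + 0.69*0.52 = 3.1088
Denominator: 1 + e = 1 + 0.52 = 1.52
gamma = 9.81 * 3.1088 / 1.52
gamma = 20.064 kN/m^3


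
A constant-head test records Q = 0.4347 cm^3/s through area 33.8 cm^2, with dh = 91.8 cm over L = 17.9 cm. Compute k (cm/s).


Compute hydraulic gradient:
i = dh / L = 91.8 / 17.9 = 5.12849
Then apply Darcy's law:
k = Q / (A * i)
k = 0.4347 / (33.8 * 5.12849)
k = 0.4347 / 173.343
k = 0.002508 cm/s


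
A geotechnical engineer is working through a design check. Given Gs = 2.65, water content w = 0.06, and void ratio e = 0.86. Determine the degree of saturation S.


Using S = Gs * w / e
S = 2.65 * 0.06 / 0.86
S = 0.1849


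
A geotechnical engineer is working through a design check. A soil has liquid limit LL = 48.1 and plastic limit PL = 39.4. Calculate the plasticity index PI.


Using PI = LL - PL
PI = 48.1 - 39.4
PI = 8.7


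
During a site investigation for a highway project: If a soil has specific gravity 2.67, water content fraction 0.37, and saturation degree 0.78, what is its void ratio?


Using the relation e = Gs * w / S
e = 2.67 * 0.37 / 0.78
e = 1.2665


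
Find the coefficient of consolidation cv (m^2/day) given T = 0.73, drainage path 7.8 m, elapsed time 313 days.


Using cv = T * H_dr^2 / t
H_dr^2 = 7.8^2 = 60.84
cv = 0.73 * 60.84 / 313
cv = 0.1419 m^2/day


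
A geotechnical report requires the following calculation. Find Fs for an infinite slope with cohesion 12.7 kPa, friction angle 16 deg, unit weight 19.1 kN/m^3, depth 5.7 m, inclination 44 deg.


Using Fs = c / (gamma*H*sin(beta)*cos(beta)) + tan(phi)/tan(beta)
Cohesion contribution = 12.7 / (19.1*5.7*sin(44)*cos(44))
Cohesion contribution = 0.233448
Friction contribution = tan(16)/tan(44) = 0.296934
Fs = 0.233448 + 0.296934
Fs = 0.53


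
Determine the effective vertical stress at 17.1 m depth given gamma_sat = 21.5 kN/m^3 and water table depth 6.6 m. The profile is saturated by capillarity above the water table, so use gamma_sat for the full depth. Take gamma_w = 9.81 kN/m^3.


Total stress = gamma_sat * depth
sigma = 21.5 * 17.1 = 367.65 kPa
Pore water pressure u = gamma_w * (depth - d_wt)
u = 9.81 * (17.1 - 6.6) = 103.005 kPa
Effective stress = sigma - u
sigma' = 367.65 - 103.005 = 264.65 kPa


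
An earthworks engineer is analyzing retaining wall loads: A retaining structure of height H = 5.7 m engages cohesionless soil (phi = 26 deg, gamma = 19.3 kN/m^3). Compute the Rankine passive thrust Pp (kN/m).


Compute passive earth pressure coefficient:
Kp = tan^2(45 + phi/2) = tan^2(58.0) = 2.561071
Compute passive force:
Pp = 0.5 * Kp * gamma * H^2
Pp = 0.5 * 2.561071 * 19.3 * 5.7^2
Pp = 802.97 kN/m


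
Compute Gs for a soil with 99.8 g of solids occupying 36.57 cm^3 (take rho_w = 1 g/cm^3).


Result: 2.729

Derivation:
Using Gs = m_s / (V_s * rho_w)
Since rho_w = 1 g/cm^3:
Gs = 99.8 / 36.57
Gs = 2.729


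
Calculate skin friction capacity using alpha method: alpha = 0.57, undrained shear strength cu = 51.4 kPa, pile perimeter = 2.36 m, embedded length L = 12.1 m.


Using Qs = alpha * cu * perimeter * L
Qs = 0.57 * 51.4 * 2.36 * 12.1
Qs = 836.63 kN


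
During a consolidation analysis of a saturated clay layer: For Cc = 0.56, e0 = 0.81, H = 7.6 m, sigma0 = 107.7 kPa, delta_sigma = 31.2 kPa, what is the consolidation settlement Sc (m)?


Using Sc = Cc * H / (1 + e0) * log10((sigma0 + delta_sigma) / sigma0)
Stress ratio = (107.7 + 31.2) / 107.7 = 1.28969
log10(1.28969) = 0.110487
Cc * H / (1 + e0) = 0.56 * 7.6 / (1 + 0.81) = 2.35138
Sc = 2.35138 * 0.110487
Sc = 0.2598 m


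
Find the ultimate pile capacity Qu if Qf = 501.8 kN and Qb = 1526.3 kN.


Using Qu = Qf + Qb
Qu = 501.8 + 1526.3
Qu = 2028.1 kN


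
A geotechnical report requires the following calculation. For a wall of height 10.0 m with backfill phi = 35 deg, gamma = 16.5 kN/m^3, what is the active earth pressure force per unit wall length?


Compute active earth pressure coefficient:
Ka = tan^2(45 - phi/2) = tan^2(27.5) = 0.27099
Compute active force:
Pa = 0.5 * Ka * gamma * H^2
Pa = 0.5 * 0.27099 * 16.5 * 10.0^2
Pa = 223.57 kN/m


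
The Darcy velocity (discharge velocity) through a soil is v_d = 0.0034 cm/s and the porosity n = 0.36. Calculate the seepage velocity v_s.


Result: 0.00944 cm/s

Derivation:
Using v_s = v_d / n
v_s = 0.0034 / 0.36
v_s = 0.00944 cm/s


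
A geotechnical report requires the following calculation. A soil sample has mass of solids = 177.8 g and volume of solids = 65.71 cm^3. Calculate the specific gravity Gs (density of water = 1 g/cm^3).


Using Gs = m_s / (V_s * rho_w)
Since rho_w = 1 g/cm^3:
Gs = 177.8 / 65.71
Gs = 2.706


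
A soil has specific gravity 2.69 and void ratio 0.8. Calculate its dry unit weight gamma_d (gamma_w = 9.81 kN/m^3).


Using gamma_d = Gs * gamma_w / (1 + e)
gamma_d = 2.69 * 9.81 / (1 + 0.8)
gamma_d = 2.69 * 9.81 / 1.8
gamma_d = 14.66 kN/m^3


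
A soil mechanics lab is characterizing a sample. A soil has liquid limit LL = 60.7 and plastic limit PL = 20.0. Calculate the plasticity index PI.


Using PI = LL - PL
PI = 60.7 - 20.0
PI = 40.7


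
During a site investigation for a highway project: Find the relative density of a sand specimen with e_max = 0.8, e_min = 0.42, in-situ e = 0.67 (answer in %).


Result: 34.21 %

Derivation:
Using Dr = (e_max - e) / (e_max - e_min) * 100
e_max - e = 0.8 - 0.67 = 0.13
e_max - e_min = 0.8 - 0.42 = 0.38
Dr = 0.13 / 0.38 * 100
Dr = 34.21 %


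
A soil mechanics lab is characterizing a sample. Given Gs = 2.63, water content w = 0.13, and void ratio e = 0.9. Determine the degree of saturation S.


Using S = Gs * w / e
S = 2.63 * 0.13 / 0.9
S = 0.3799


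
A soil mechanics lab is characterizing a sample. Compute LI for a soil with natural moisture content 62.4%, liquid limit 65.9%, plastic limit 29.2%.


First compute the plasticity index:
PI = LL - PL = 65.9 - 29.2 = 36.7
Then compute the liquidity index:
LI = (w - PL) / PI
LI = (62.4 - 29.2) / 36.7
LI = 0.905


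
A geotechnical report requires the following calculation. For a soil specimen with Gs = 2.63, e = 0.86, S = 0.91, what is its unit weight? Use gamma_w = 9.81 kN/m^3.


Using gamma = gamma_w * (Gs + S*e) / (1 + e)
Numerator: Gs + S*e = 2.63 + 0.91*0.86 = 3.4126
Denominator: 1 + e = 1 + 0.86 = 1.86
gamma = 9.81 * 3.4126 / 1.86
gamma = 17.999 kN/m^3


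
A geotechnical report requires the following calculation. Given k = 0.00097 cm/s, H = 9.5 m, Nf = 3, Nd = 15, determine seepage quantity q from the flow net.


Convert k to m/s for unit consistency with H:
k = 0.00097 cm/s = 0.00097 / 100 m/s = 9.7e-06 m/s
Using q = k * H * Nf / Nd
Nf / Nd = 3 / 15 = 0.2
q = 9.7e-06 * 9.5 * 0.2
q = 1.843e-05 m^3/s per m


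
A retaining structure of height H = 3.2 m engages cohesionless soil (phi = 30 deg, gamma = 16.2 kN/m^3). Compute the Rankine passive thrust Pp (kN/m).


Compute passive earth pressure coefficient:
Kp = tan^2(45 + phi/2) = tan^2(60.0) = 3
Compute passive force:
Pp = 0.5 * Kp * gamma * H^2
Pp = 0.5 * 3 * 16.2 * 3.2^2
Pp = 248.83 kN/m


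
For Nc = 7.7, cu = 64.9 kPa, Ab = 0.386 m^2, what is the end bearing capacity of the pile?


Using Qb = Nc * cu * Ab
Qb = 7.7 * 64.9 * 0.386
Qb = 192.9 kN


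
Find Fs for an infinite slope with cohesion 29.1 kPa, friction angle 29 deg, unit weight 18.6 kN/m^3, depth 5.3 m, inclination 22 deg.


Using Fs = c / (gamma*H*sin(beta)*cos(beta)) + tan(phi)/tan(beta)
Cohesion contribution = 29.1 / (18.6*5.3*sin(22)*cos(22))
Cohesion contribution = 0.84989
Friction contribution = tan(29)/tan(22) = 1.37196
Fs = 0.84989 + 1.37196
Fs = 2.222


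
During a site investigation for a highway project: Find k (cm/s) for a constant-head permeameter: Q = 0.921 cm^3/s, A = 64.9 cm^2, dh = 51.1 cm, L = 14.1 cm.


Compute hydraulic gradient:
i = dh / L = 51.1 / 14.1 = 3.62411
Then apply Darcy's law:
k = Q / (A * i)
k = 0.921 / (64.9 * 3.62411)
k = 0.921 / 235.205
k = 0.003916 cm/s


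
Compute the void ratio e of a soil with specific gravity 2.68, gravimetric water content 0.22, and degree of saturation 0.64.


Using the relation e = Gs * w / S
e = 2.68 * 0.22 / 0.64
e = 0.9213


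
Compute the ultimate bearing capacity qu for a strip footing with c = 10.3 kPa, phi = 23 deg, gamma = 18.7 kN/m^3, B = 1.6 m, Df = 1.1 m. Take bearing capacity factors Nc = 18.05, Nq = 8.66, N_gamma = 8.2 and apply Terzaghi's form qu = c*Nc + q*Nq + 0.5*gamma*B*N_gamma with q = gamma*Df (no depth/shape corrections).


Compute qu = c*Nc + gamma*Df*Nq + 0.5*gamma*B*N_gamma
Term 1: 10.3 * 18.05 = 185.915
Term 2: 18.7 * 1.1 * 8.66 = 178.1362
Term 3: 0.5 * 18.7 * 1.6 * 8.2 = 122.672
qu = 185.915 + 178.1362 + 122.672
qu = 486.72 kPa


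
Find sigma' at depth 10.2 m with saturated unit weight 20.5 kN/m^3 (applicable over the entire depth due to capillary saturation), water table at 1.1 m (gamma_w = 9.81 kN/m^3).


Total stress = gamma_sat * depth
sigma = 20.5 * 10.2 = 209.1 kPa
Pore water pressure u = gamma_w * (depth - d_wt)
u = 9.81 * (10.2 - 1.1) = 89.271 kPa
Effective stress = sigma - u
sigma' = 209.1 - 89.271 = 119.83 kPa


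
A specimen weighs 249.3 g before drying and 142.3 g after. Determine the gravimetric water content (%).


Result: 75.19 %

Derivation:
Using w = (m_wet - m_dry) / m_dry * 100
m_wet - m_dry = 249.3 - 142.3 = 107.0 g
w = 107.0 / 142.3 * 100
w = 75.19 %


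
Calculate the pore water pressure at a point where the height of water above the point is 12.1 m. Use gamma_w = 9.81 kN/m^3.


Using u = gamma_w * h_w
u = 9.81 * 12.1
u = 118.7 kPa


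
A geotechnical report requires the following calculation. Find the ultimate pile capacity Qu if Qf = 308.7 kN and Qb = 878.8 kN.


Using Qu = Qf + Qb
Qu = 308.7 + 878.8
Qu = 1187.5 kN


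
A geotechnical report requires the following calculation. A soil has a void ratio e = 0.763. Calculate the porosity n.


Result: 0.4328

Derivation:
Using the relation n = e / (1 + e)
n = 0.763 / (1 + 0.763)
n = 0.763 / 1.763
n = 0.4328


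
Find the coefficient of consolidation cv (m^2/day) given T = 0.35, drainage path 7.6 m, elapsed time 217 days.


Using cv = T * H_dr^2 / t
H_dr^2 = 7.6^2 = 57.76
cv = 0.35 * 57.76 / 217
cv = 0.09316 m^2/day


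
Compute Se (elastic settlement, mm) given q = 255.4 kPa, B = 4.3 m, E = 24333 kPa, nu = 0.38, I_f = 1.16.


Result: 44.794 mm

Derivation:
Using Se = q * B * (1 - nu^2) * I_f / E
1 - nu^2 = 1 - 0.38^2 = 0.8556
Se = 255.4 * 4.3 * 0.8556 * 1.16 / 24333
Se = 0.044794 m
Convert to mm: Se = 0.044794 * 1000 = 44.794 mm


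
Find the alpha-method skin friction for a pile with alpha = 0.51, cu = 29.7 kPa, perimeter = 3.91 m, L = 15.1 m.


Using Qs = alpha * cu * perimeter * L
Qs = 0.51 * 29.7 * 3.91 * 15.1
Qs = 894.29 kN


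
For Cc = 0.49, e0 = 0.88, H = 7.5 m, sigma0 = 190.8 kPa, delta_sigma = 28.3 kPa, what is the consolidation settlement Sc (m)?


Result: 0.1174 m

Derivation:
Using Sc = Cc * H / (1 + e0) * log10((sigma0 + delta_sigma) / sigma0)
Stress ratio = (190.8 + 28.3) / 190.8 = 1.14832
log10(1.14832) = 0.060064
Cc * H / (1 + e0) = 0.49 * 7.5 / (1 + 0.88) = 1.95479
Sc = 1.95479 * 0.060064
Sc = 0.1174 m


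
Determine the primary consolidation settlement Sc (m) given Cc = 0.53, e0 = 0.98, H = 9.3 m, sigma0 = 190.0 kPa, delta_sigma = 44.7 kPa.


Result: 0.2284 m

Derivation:
Using Sc = Cc * H / (1 + e0) * log10((sigma0 + delta_sigma) / sigma0)
Stress ratio = (190.0 + 44.7) / 190.0 = 1.23526
log10(1.23526) = 0.0917595
Cc * H / (1 + e0) = 0.53 * 9.3 / (1 + 0.98) = 2.48939
Sc = 2.48939 * 0.0917595
Sc = 0.2284 m


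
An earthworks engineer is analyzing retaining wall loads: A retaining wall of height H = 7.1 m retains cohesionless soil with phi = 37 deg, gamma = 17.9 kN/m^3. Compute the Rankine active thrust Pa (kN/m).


Result: 112.15 kN/m

Derivation:
Compute active earth pressure coefficient:
Ka = tan^2(45 - phi/2) = tan^2(26.5) = 0.248584
Compute active force:
Pa = 0.5 * Ka * gamma * H^2
Pa = 0.5 * 0.248584 * 17.9 * 7.1^2
Pa = 112.15 kN/m


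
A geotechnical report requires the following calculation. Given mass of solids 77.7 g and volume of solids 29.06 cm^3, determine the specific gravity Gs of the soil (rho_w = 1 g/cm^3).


Result: 2.674

Derivation:
Using Gs = m_s / (V_s * rho_w)
Since rho_w = 1 g/cm^3:
Gs = 77.7 / 29.06
Gs = 2.674


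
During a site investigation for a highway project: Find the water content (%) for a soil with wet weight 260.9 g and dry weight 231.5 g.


Using w = (m_wet - m_dry) / m_dry * 100
m_wet - m_dry = 260.9 - 231.5 = 29.4 g
w = 29.4 / 231.5 * 100
w = 12.7 %


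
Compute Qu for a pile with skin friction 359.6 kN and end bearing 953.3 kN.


Result: 1312.9 kN

Derivation:
Using Qu = Qf + Qb
Qu = 359.6 + 953.3
Qu = 1312.9 kN


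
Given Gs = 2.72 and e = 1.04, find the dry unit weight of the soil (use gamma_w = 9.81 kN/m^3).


Result: 13.08 kN/m^3

Derivation:
Using gamma_d = Gs * gamma_w / (1 + e)
gamma_d = 2.72 * 9.81 / (1 + 1.04)
gamma_d = 2.72 * 9.81 / 2.04
gamma_d = 13.08 kN/m^3


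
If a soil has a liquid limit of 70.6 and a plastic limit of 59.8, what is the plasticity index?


Result: 10.8

Derivation:
Using PI = LL - PL
PI = 70.6 - 59.8
PI = 10.8


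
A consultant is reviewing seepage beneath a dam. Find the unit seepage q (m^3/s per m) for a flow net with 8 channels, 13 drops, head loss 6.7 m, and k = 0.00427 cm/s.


Convert k to m/s for unit consistency with H:
k = 0.00427 cm/s = 0.00427 / 100 m/s = 4.27e-05 m/s
Using q = k * H * Nf / Nd
Nf / Nd = 8 / 13 = 0.6154
q = 4.27e-05 * 6.7 * 0.6154
q = 0.0001761 m^3/s per m


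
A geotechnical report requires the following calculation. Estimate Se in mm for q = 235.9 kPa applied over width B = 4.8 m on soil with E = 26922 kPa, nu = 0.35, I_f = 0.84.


Using Se = q * B * (1 - nu^2) * I_f / E
1 - nu^2 = 1 - 0.35^2 = 0.8775
Se = 235.9 * 4.8 * 0.8775 * 0.84 / 26922
Se = 0.031002 m
Convert to mm: Se = 0.031002 * 1000 = 31.002 mm


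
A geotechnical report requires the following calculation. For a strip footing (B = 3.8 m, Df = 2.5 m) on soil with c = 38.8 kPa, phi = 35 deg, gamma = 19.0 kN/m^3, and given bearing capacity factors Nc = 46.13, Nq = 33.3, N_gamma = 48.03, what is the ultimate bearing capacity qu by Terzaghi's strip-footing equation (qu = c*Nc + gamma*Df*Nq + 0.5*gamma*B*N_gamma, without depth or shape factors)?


Compute qu = c*Nc + gamma*Df*Nq + 0.5*gamma*B*N_gamma
Term 1: 38.8 * 46.13 = 1789.844
Term 2: 19.0 * 2.5 * 33.3 = 1581.75
Term 3: 0.5 * 19.0 * 3.8 * 48.03 = 1733.883
qu = 1789.844 + 1581.75 + 1733.883
qu = 5105.48 kPa


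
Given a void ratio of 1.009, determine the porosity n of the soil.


Result: 0.5022

Derivation:
Using the relation n = e / (1 + e)
n = 1.009 / (1 + 1.009)
n = 1.009 / 2.009
n = 0.5022


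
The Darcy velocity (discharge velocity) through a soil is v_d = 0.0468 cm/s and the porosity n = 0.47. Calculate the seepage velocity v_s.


Using v_s = v_d / n
v_s = 0.0468 / 0.47
v_s = 0.09957 cm/s


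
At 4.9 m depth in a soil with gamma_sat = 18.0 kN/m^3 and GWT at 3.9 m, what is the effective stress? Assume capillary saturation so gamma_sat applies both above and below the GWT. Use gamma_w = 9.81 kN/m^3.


Total stress = gamma_sat * depth
sigma = 18.0 * 4.9 = 88.2 kPa
Pore water pressure u = gamma_w * (depth - d_wt)
u = 9.81 * (4.9 - 3.9) = 9.81 kPa
Effective stress = sigma - u
sigma' = 88.2 - 9.81 = 78.39 kPa


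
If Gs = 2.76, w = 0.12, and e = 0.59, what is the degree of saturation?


Result: 0.5614

Derivation:
Using S = Gs * w / e
S = 2.76 * 0.12 / 0.59
S = 0.5614


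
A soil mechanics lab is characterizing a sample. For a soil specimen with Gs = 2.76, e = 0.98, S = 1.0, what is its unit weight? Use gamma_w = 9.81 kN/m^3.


Using gamma = gamma_w * (Gs + S*e) / (1 + e)
Numerator: Gs + S*e = 2.76 + 1.0*0.98 = 3.74
Denominator: 1 + e = 1 + 0.98 = 1.98
gamma = 9.81 * 3.74 / 1.98
gamma = 18.53 kN/m^3


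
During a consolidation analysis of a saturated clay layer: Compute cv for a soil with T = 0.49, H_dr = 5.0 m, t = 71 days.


Result: 0.17254 m^2/day

Derivation:
Using cv = T * H_dr^2 / t
H_dr^2 = 5.0^2 = 25.0
cv = 0.49 * 25.0 / 71
cv = 0.17254 m^2/day


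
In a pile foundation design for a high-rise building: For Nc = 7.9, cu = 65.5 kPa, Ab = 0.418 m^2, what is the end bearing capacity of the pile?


Using Qb = Nc * cu * Ab
Qb = 7.9 * 65.5 * 0.418
Qb = 216.29 kN


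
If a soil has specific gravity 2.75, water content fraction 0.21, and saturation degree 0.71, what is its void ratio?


Using the relation e = Gs * w / S
e = 2.75 * 0.21 / 0.71
e = 0.8134


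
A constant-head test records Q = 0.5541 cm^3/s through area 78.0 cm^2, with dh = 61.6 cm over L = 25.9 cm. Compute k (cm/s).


Result: 0.002987 cm/s

Derivation:
Compute hydraulic gradient:
i = dh / L = 61.6 / 25.9 = 2.37838
Then apply Darcy's law:
k = Q / (A * i)
k = 0.5541 / (78.0 * 2.37838)
k = 0.5541 / 185.514
k = 0.002987 cm/s


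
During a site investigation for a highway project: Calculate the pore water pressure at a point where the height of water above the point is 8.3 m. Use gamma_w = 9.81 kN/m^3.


Result: 81.42 kPa

Derivation:
Using u = gamma_w * h_w
u = 9.81 * 8.3
u = 81.42 kPa


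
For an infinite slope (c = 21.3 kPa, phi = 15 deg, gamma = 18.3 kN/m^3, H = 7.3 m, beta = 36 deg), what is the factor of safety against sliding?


Result: 0.704

Derivation:
Using Fs = c / (gamma*H*sin(beta)*cos(beta)) + tan(phi)/tan(beta)
Cohesion contribution = 21.3 / (18.3*7.3*sin(36)*cos(36))
Cohesion contribution = 0.335297
Friction contribution = tan(15)/tan(36) = 0.3688
Fs = 0.335297 + 0.3688
Fs = 0.704


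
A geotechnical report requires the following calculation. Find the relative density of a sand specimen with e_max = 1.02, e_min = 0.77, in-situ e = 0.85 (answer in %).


Result: 68.0 %

Derivation:
Using Dr = (e_max - e) / (e_max - e_min) * 100
e_max - e = 1.02 - 0.85 = 0.17
e_max - e_min = 1.02 - 0.77 = 0.25
Dr = 0.17 / 0.25 * 100
Dr = 68.0 %


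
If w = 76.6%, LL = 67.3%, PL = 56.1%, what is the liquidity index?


First compute the plasticity index:
PI = LL - PL = 67.3 - 56.1 = 11.2
Then compute the liquidity index:
LI = (w - PL) / PI
LI = (76.6 - 56.1) / 11.2
LI = 1.83


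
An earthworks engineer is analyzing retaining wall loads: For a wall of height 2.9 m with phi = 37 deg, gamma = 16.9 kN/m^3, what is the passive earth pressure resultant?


Result: 285.88 kN/m

Derivation:
Compute passive earth pressure coefficient:
Kp = tan^2(45 + phi/2) = tan^2(63.5) = 4.022791
Compute passive force:
Pp = 0.5 * Kp * gamma * H^2
Pp = 0.5 * 4.022791 * 16.9 * 2.9^2
Pp = 285.88 kN/m


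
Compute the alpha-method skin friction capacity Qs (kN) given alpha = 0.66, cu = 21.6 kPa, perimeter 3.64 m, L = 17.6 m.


Result: 913.3 kN

Derivation:
Using Qs = alpha * cu * perimeter * L
Qs = 0.66 * 21.6 * 3.64 * 17.6
Qs = 913.3 kN


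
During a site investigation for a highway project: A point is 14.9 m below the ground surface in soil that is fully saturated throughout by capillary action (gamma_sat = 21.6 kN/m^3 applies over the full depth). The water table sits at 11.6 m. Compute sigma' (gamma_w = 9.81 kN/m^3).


Total stress = gamma_sat * depth
sigma = 21.6 * 14.9 = 321.84 kPa
Pore water pressure u = gamma_w * (depth - d_wt)
u = 9.81 * (14.9 - 11.6) = 32.373 kPa
Effective stress = sigma - u
sigma' = 321.84 - 32.373 = 289.47 kPa


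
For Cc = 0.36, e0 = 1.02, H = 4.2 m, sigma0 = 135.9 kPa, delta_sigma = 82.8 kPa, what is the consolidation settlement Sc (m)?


Using Sc = Cc * H / (1 + e0) * log10((sigma0 + delta_sigma) / sigma0)
Stress ratio = (135.9 + 82.8) / 135.9 = 1.60927
log10(1.60927) = 0.206629
Cc * H / (1 + e0) = 0.36 * 4.2 / (1 + 1.02) = 0.748515
Sc = 0.748515 * 0.206629
Sc = 0.1547 m


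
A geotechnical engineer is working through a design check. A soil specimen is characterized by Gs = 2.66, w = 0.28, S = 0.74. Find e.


Using the relation e = Gs * w / S
e = 2.66 * 0.28 / 0.74
e = 1.0065


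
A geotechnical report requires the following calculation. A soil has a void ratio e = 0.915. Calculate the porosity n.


Using the relation n = e / (1 + e)
n = 0.915 / (1 + 0.915)
n = 0.915 / 1.915
n = 0.4778


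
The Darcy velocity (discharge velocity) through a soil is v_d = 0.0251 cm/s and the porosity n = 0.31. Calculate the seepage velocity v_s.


Using v_s = v_d / n
v_s = 0.0251 / 0.31
v_s = 0.08097 cm/s


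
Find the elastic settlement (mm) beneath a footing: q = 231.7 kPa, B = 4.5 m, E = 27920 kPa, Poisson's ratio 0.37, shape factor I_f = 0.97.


Using Se = q * B * (1 - nu^2) * I_f / E
1 - nu^2 = 1 - 0.37^2 = 0.8631
Se = 231.7 * 4.5 * 0.8631 * 0.97 / 27920
Se = 0.031265 m
Convert to mm: Se = 0.031265 * 1000 = 31.265 mm


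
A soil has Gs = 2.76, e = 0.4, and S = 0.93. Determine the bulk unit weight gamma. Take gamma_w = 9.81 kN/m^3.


Using gamma = gamma_w * (Gs + S*e) / (1 + e)
Numerator: Gs + S*e = 2.76 + 0.93*0.4 = 3.132
Denominator: 1 + e = 1 + 0.4 = 1.4
gamma = 9.81 * 3.132 / 1.4
gamma = 21.946 kN/m^3


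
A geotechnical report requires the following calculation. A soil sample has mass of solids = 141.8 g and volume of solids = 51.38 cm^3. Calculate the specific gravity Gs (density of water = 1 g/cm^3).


Using Gs = m_s / (V_s * rho_w)
Since rho_w = 1 g/cm^3:
Gs = 141.8 / 51.38
Gs = 2.76


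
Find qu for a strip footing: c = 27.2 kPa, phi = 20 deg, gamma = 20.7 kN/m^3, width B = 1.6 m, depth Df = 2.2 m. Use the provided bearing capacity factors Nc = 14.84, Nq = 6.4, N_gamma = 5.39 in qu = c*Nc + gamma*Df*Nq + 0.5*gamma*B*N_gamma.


Compute qu = c*Nc + gamma*Df*Nq + 0.5*gamma*B*N_gamma
Term 1: 27.2 * 14.84 = 403.648
Term 2: 20.7 * 2.2 * 6.4 = 291.456
Term 3: 0.5 * 20.7 * 1.6 * 5.39 = 89.2584
qu = 403.648 + 291.456 + 89.2584
qu = 784.36 kPa


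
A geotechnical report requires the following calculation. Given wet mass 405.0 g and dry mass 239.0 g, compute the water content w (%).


Using w = (m_wet - m_dry) / m_dry * 100
m_wet - m_dry = 405.0 - 239.0 = 166.0 g
w = 166.0 / 239.0 * 100
w = 69.46 %


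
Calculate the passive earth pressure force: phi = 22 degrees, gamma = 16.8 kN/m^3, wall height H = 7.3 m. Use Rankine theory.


Compute passive earth pressure coefficient:
Kp = tan^2(45 + phi/2) = tan^2(56.0) = 2.197987
Compute passive force:
Pp = 0.5 * Kp * gamma * H^2
Pp = 0.5 * 2.197987 * 16.8 * 7.3^2
Pp = 983.9 kN/m


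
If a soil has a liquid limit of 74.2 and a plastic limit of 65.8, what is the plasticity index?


Using PI = LL - PL
PI = 74.2 - 65.8
PI = 8.4


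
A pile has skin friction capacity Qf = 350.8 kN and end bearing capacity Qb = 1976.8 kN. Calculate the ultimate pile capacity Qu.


Using Qu = Qf + Qb
Qu = 350.8 + 1976.8
Qu = 2327.6 kN


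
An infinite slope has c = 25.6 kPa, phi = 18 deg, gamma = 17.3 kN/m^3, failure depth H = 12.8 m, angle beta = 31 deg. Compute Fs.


Result: 0.803

Derivation:
Using Fs = c / (gamma*H*sin(beta)*cos(beta)) + tan(phi)/tan(beta)
Cohesion contribution = 25.6 / (17.3*12.8*sin(31)*cos(31))
Cohesion contribution = 0.261866
Friction contribution = tan(18)/tan(31) = 0.540757
Fs = 0.261866 + 0.540757
Fs = 0.803


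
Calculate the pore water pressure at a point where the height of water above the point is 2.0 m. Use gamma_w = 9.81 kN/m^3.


Result: 19.62 kPa

Derivation:
Using u = gamma_w * h_w
u = 9.81 * 2.0
u = 19.62 kPa


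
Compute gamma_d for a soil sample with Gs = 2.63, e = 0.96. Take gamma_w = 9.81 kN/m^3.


Result: 13.163 kN/m^3

Derivation:
Using gamma_d = Gs * gamma_w / (1 + e)
gamma_d = 2.63 * 9.81 / (1 + 0.96)
gamma_d = 2.63 * 9.81 / 1.96
gamma_d = 13.163 kN/m^3


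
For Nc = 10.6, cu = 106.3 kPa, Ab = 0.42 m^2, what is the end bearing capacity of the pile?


Using Qb = Nc * cu * Ab
Qb = 10.6 * 106.3 * 0.42
Qb = 473.25 kN


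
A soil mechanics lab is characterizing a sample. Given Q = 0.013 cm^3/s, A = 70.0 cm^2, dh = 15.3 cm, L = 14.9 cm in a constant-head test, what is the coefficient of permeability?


Compute hydraulic gradient:
i = dh / L = 15.3 / 14.9 = 1.02685
Then apply Darcy's law:
k = Q / (A * i)
k = 0.013 / (70.0 * 1.02685)
k = 0.013 / 71.8792
k = 0.000181 cm/s


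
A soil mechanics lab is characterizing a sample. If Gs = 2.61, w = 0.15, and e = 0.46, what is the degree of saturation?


Using S = Gs * w / e
S = 2.61 * 0.15 / 0.46
S = 0.8511


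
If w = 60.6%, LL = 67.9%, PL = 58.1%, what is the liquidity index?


First compute the plasticity index:
PI = LL - PL = 67.9 - 58.1 = 9.8
Then compute the liquidity index:
LI = (w - PL) / PI
LI = (60.6 - 58.1) / 9.8
LI = 0.255


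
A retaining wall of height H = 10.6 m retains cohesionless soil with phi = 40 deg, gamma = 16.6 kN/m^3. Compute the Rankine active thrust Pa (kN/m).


Compute active earth pressure coefficient:
Ka = tan^2(45 - phi/2) = tan^2(25.0) = 0.217443
Compute active force:
Pa = 0.5 * Ka * gamma * H^2
Pa = 0.5 * 0.217443 * 16.6 * 10.6^2
Pa = 202.78 kN/m


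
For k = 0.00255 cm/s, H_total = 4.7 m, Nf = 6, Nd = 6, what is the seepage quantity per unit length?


Result: 0.0001199 m^3/s per m

Derivation:
Convert k to m/s for unit consistency with H:
k = 0.00255 cm/s = 0.00255 / 100 m/s = 2.55e-05 m/s
Using q = k * H * Nf / Nd
Nf / Nd = 6 / 6 = 1.0
q = 2.55e-05 * 4.7 * 1.0
q = 0.0001199 m^3/s per m


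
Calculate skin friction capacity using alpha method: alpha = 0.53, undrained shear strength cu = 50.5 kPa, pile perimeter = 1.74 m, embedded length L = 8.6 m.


Using Qs = alpha * cu * perimeter * L
Qs = 0.53 * 50.5 * 1.74 * 8.6
Qs = 400.51 kN


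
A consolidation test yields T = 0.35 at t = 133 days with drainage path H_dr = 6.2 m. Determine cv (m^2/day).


Using cv = T * H_dr^2 / t
H_dr^2 = 6.2^2 = 38.44
cv = 0.35 * 38.44 / 133
cv = 0.10116 m^2/day


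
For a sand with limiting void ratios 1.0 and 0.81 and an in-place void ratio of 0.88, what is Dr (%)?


Result: 63.16 %

Derivation:
Using Dr = (e_max - e) / (e_max - e_min) * 100
e_max - e = 1.0 - 0.88 = 0.12
e_max - e_min = 1.0 - 0.81 = 0.19
Dr = 0.12 / 0.19 * 100
Dr = 63.16 %


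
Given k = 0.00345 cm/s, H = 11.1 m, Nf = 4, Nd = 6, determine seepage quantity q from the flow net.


Result: 0.0002553 m^3/s per m

Derivation:
Convert k to m/s for unit consistency with H:
k = 0.00345 cm/s = 0.00345 / 100 m/s = 3.45e-05 m/s
Using q = k * H * Nf / Nd
Nf / Nd = 4 / 6 = 0.6667
q = 3.45e-05 * 11.1 * 0.6667
q = 0.0002553 m^3/s per m


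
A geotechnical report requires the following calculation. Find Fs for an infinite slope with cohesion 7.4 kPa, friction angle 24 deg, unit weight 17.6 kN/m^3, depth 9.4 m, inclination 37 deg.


Using Fs = c / (gamma*H*sin(beta)*cos(beta)) + tan(phi)/tan(beta)
Cohesion contribution = 7.4 / (17.6*9.4*sin(37)*cos(37))
Cohesion contribution = 0.0930635
Friction contribution = tan(24)/tan(37) = 0.590838
Fs = 0.0930635 + 0.590838
Fs = 0.684


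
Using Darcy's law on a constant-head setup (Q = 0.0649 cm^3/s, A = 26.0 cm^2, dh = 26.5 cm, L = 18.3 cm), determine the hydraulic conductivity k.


Result: 0.001724 cm/s

Derivation:
Compute hydraulic gradient:
i = dh / L = 26.5 / 18.3 = 1.44809
Then apply Darcy's law:
k = Q / (A * i)
k = 0.0649 / (26.0 * 1.44809)
k = 0.0649 / 37.6503
k = 0.001724 cm/s


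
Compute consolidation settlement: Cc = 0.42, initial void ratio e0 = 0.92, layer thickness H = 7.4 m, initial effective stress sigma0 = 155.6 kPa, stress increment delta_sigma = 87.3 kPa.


Using Sc = Cc * H / (1 + e0) * log10((sigma0 + delta_sigma) / sigma0)
Stress ratio = (155.6 + 87.3) / 155.6 = 1.56105
log10(1.56105) = 0.193418
Cc * H / (1 + e0) = 0.42 * 7.4 / (1 + 0.92) = 1.61875
Sc = 1.61875 * 0.193418
Sc = 0.3131 m


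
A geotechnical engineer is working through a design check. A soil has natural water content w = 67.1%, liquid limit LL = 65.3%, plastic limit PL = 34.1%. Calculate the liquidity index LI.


First compute the plasticity index:
PI = LL - PL = 65.3 - 34.1 = 31.2
Then compute the liquidity index:
LI = (w - PL) / PI
LI = (67.1 - 34.1) / 31.2
LI = 1.058


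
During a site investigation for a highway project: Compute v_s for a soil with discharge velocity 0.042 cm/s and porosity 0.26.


Using v_s = v_d / n
v_s = 0.042 / 0.26
v_s = 0.16154 cm/s


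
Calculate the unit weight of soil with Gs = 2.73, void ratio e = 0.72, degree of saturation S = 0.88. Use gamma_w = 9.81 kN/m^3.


Result: 19.184 kN/m^3

Derivation:
Using gamma = gamma_w * (Gs + S*e) / (1 + e)
Numerator: Gs + S*e = 2.73 + 0.88*0.72 = 3.3636
Denominator: 1 + e = 1 + 0.72 = 1.72
gamma = 9.81 * 3.3636 / 1.72
gamma = 19.184 kN/m^3


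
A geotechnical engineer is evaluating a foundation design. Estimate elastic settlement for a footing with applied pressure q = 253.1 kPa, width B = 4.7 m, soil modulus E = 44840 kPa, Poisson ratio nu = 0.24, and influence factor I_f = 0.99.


Result: 24.751 mm

Derivation:
Using Se = q * B * (1 - nu^2) * I_f / E
1 - nu^2 = 1 - 0.24^2 = 0.9424
Se = 253.1 * 4.7 * 0.9424 * 0.99 / 44840
Se = 0.024751 m
Convert to mm: Se = 0.024751 * 1000 = 24.751 mm


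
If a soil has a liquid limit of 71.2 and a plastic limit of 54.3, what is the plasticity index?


Result: 16.9

Derivation:
Using PI = LL - PL
PI = 71.2 - 54.3
PI = 16.9


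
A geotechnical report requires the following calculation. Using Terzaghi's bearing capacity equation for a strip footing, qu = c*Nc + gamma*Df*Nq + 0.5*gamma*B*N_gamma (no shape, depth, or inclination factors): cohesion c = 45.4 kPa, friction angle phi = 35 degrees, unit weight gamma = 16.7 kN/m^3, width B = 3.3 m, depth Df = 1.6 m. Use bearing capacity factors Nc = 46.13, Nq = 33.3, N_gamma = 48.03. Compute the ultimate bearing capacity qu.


Result: 4307.54 kPa

Derivation:
Compute qu = c*Nc + gamma*Df*Nq + 0.5*gamma*B*N_gamma
Term 1: 45.4 * 46.13 = 2094.302
Term 2: 16.7 * 1.6 * 33.3 = 889.776
Term 3: 0.5 * 16.7 * 3.3 * 48.03 = 1323.46665
qu = 2094.302 + 889.776 + 1323.46665
qu = 4307.54 kPa


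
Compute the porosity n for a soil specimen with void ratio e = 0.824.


Result: 0.4518

Derivation:
Using the relation n = e / (1 + e)
n = 0.824 / (1 + 0.824)
n = 0.824 / 1.824
n = 0.4518


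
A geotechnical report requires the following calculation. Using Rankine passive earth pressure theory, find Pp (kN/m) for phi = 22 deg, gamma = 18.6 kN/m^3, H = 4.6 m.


Compute passive earth pressure coefficient:
Kp = tan^2(45 + phi/2) = tan^2(56.0) = 2.197987
Compute passive force:
Pp = 0.5 * Kp * gamma * H^2
Pp = 0.5 * 2.197987 * 18.6 * 4.6^2
Pp = 432.54 kN/m


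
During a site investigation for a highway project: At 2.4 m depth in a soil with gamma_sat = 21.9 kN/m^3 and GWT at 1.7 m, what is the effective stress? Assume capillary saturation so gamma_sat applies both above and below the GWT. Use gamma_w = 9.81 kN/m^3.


Total stress = gamma_sat * depth
sigma = 21.9 * 2.4 = 52.56 kPa
Pore water pressure u = gamma_w * (depth - d_wt)
u = 9.81 * (2.4 - 1.7) = 6.867 kPa
Effective stress = sigma - u
sigma' = 52.56 - 6.867 = 45.69 kPa


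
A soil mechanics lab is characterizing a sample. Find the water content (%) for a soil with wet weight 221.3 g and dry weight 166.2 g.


Result: 33.15 %

Derivation:
Using w = (m_wet - m_dry) / m_dry * 100
m_wet - m_dry = 221.3 - 166.2 = 55.1 g
w = 55.1 / 166.2 * 100
w = 33.15 %


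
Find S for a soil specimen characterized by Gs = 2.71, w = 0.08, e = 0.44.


Using S = Gs * w / e
S = 2.71 * 0.08 / 0.44
S = 0.4927


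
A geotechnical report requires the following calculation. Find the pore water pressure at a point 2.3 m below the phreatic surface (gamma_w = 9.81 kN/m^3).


Using u = gamma_w * h_w
u = 9.81 * 2.3
u = 22.56 kPa


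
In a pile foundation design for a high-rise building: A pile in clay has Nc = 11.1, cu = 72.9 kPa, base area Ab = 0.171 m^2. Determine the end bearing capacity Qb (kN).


Using Qb = Nc * cu * Ab
Qb = 11.1 * 72.9 * 0.171
Qb = 138.37 kN


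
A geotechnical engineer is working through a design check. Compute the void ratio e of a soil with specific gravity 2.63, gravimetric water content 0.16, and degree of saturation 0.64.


Result: 0.6575

Derivation:
Using the relation e = Gs * w / S
e = 2.63 * 0.16 / 0.64
e = 0.6575


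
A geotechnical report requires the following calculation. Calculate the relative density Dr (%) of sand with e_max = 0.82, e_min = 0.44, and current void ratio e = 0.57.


Using Dr = (e_max - e) / (e_max - e_min) * 100
e_max - e = 0.82 - 0.57 = 0.25
e_max - e_min = 0.82 - 0.44 = 0.38
Dr = 0.25 / 0.38 * 100
Dr = 65.79 %


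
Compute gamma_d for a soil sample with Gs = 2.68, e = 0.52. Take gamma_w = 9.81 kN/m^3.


Using gamma_d = Gs * gamma_w / (1 + e)
gamma_d = 2.68 * 9.81 / (1 + 0.52)
gamma_d = 2.68 * 9.81 / 1.52
gamma_d = 17.297 kN/m^3


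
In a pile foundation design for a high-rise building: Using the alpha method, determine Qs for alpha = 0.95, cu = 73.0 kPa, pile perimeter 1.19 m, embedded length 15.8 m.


Result: 1303.92 kN

Derivation:
Using Qs = alpha * cu * perimeter * L
Qs = 0.95 * 73.0 * 1.19 * 15.8
Qs = 1303.92 kN


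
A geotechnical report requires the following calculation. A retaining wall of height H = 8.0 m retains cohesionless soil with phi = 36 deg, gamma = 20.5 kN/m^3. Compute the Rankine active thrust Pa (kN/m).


Result: 170.31 kN/m

Derivation:
Compute active earth pressure coefficient:
Ka = tan^2(45 - phi/2) = tan^2(27.0) = 0.259616
Compute active force:
Pa = 0.5 * Ka * gamma * H^2
Pa = 0.5 * 0.259616 * 20.5 * 8.0^2
Pa = 170.31 kN/m


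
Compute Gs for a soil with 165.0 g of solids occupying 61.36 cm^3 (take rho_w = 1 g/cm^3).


Using Gs = m_s / (V_s * rho_w)
Since rho_w = 1 g/cm^3:
Gs = 165.0 / 61.36
Gs = 2.689


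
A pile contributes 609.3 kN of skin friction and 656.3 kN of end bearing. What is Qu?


Result: 1265.6 kN

Derivation:
Using Qu = Qf + Qb
Qu = 609.3 + 656.3
Qu = 1265.6 kN


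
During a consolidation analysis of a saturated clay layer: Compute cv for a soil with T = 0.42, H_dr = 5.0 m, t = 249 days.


Result: 0.04217 m^2/day

Derivation:
Using cv = T * H_dr^2 / t
H_dr^2 = 5.0^2 = 25.0
cv = 0.42 * 25.0 / 249
cv = 0.04217 m^2/day


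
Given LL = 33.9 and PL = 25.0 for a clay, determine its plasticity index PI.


Using PI = LL - PL
PI = 33.9 - 25.0
PI = 8.9


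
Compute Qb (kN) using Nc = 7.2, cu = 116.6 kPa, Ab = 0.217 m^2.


Using Qb = Nc * cu * Ab
Qb = 7.2 * 116.6 * 0.217
Qb = 182.18 kN


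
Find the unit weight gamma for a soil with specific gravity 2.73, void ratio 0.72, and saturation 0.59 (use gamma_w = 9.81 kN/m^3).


Result: 17.993 kN/m^3

Derivation:
Using gamma = gamma_w * (Gs + S*e) / (1 + e)
Numerator: Gs + S*e = 2.73 + 0.59*0.72 = 3.1548
Denominator: 1 + e = 1 + 0.72 = 1.72
gamma = 9.81 * 3.1548 / 1.72
gamma = 17.993 kN/m^3


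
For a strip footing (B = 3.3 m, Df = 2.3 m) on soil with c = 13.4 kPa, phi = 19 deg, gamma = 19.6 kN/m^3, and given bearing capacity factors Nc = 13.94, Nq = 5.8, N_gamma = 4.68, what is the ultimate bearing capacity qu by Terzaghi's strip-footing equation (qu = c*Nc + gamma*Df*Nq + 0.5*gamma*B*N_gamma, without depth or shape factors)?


Compute qu = c*Nc + gamma*Df*Nq + 0.5*gamma*B*N_gamma
Term 1: 13.4 * 13.94 = 186.796
Term 2: 19.6 * 2.3 * 5.8 = 261.464
Term 3: 0.5 * 19.6 * 3.3 * 4.68 = 151.3512
qu = 186.796 + 261.464 + 151.3512
qu = 599.61 kPa


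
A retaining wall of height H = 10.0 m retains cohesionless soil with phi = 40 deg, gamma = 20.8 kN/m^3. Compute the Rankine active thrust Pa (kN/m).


Compute active earth pressure coefficient:
Ka = tan^2(45 - phi/2) = tan^2(25.0) = 0.217443
Compute active force:
Pa = 0.5 * Ka * gamma * H^2
Pa = 0.5 * 0.217443 * 20.8 * 10.0^2
Pa = 226.14 kN/m


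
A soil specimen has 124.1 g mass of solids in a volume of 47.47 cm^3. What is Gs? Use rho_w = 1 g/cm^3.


Result: 2.614

Derivation:
Using Gs = m_s / (V_s * rho_w)
Since rho_w = 1 g/cm^3:
Gs = 124.1 / 47.47
Gs = 2.614


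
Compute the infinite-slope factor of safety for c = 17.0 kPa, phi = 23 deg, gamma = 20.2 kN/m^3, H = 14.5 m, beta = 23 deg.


Using Fs = c / (gamma*H*sin(beta)*cos(beta)) + tan(phi)/tan(beta)
Cohesion contribution = 17.0 / (20.2*14.5*sin(23)*cos(23))
Cohesion contribution = 0.161371
Friction contribution = tan(23)/tan(23) = 1
Fs = 0.161371 + 1
Fs = 1.161


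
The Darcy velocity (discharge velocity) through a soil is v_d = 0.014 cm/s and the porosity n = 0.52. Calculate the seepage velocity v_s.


Using v_s = v_d / n
v_s = 0.014 / 0.52
v_s = 0.02692 cm/s


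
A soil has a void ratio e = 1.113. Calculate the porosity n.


Using the relation n = e / (1 + e)
n = 1.113 / (1 + 1.113)
n = 1.113 / 2.113
n = 0.5267


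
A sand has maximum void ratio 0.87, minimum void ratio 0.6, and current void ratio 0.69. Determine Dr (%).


Result: 66.67 %

Derivation:
Using Dr = (e_max - e) / (e_max - e_min) * 100
e_max - e = 0.87 - 0.69 = 0.18
e_max - e_min = 0.87 - 0.6 = 0.27
Dr = 0.18 / 0.27 * 100
Dr = 66.67 %


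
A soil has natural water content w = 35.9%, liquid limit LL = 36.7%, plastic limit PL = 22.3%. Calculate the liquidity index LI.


First compute the plasticity index:
PI = LL - PL = 36.7 - 22.3 = 14.4
Then compute the liquidity index:
LI = (w - PL) / PI
LI = (35.9 - 22.3) / 14.4
LI = 0.944


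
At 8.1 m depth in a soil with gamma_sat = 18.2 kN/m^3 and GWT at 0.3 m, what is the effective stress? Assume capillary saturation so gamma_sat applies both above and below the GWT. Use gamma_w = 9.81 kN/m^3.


Result: 70.9 kPa

Derivation:
Total stress = gamma_sat * depth
sigma = 18.2 * 8.1 = 147.42 kPa
Pore water pressure u = gamma_w * (depth - d_wt)
u = 9.81 * (8.1 - 0.3) = 76.518 kPa
Effective stress = sigma - u
sigma' = 147.42 - 76.518 = 70.9 kPa


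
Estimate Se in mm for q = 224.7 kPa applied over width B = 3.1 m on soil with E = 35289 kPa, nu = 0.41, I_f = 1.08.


Result: 17.735 mm

Derivation:
Using Se = q * B * (1 - nu^2) * I_f / E
1 - nu^2 = 1 - 0.41^2 = 0.8319
Se = 224.7 * 3.1 * 0.8319 * 1.08 / 35289
Se = 0.017735 m
Convert to mm: Se = 0.017735 * 1000 = 17.735 mm


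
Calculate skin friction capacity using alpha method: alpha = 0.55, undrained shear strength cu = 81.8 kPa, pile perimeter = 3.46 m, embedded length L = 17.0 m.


Result: 2646.31 kN

Derivation:
Using Qs = alpha * cu * perimeter * L
Qs = 0.55 * 81.8 * 3.46 * 17.0
Qs = 2646.31 kN


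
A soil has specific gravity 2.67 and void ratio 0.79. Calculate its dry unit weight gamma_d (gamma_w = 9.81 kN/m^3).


Using gamma_d = Gs * gamma_w / (1 + e)
gamma_d = 2.67 * 9.81 / (1 + 0.79)
gamma_d = 2.67 * 9.81 / 1.79
gamma_d = 14.633 kN/m^3
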